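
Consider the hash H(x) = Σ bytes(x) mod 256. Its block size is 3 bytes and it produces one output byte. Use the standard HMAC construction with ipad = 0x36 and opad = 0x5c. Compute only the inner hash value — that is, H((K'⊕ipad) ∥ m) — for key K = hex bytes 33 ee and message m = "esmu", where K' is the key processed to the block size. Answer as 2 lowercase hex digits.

cd

Key hex bytes 33 ee is 2 bytes ≤ B = 3; zero-pad to 3 bytes: K' = 33 ee 00.
K' ⊕ ipad = 05 d8 36.
Inner input = 05 d8 36 ∥ 65 73 6d 75.
Inner hash: sum = 5+216+54+101+115+109+117 = 717; mod 256 = 205 → cd.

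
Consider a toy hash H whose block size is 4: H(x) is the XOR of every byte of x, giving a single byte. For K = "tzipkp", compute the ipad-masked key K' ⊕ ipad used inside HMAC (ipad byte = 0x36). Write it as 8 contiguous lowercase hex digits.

3a363636

Key "tzipkp" = 74 7a 69 70 6b 70 is 6 bytes > B = 4, so hash it first: H(key) = 0c, then zero-pad to 4 bytes: K' = 0c 00 00 00.
XOR each byte with 0x36: 0c⊕36=3a, 00⊕36=36, 00⊕36=36, 00⊕36=36.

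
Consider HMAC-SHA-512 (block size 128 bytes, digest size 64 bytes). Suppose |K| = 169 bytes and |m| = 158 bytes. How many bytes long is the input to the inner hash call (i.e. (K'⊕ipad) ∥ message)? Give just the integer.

286

Key is 169 > 128 bytes, so it is hashed to 64 bytes then zero-padded to 128: |K'| = 128.
Inner input = (K'⊕ipad) ∥ m → 128 + 158 = 286 bytes.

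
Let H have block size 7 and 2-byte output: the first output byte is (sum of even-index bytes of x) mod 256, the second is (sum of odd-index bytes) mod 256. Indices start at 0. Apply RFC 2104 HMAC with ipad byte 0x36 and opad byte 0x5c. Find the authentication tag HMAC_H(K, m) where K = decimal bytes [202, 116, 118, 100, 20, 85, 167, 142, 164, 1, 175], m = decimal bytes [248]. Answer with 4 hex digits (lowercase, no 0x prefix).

14b2

Key decimal bytes [202, 116, 118, 100, 20, 85, 167, 142, 164, 1, 175] = ca 74 76 64 14 55 a7 8e a4 01 af is 11 bytes > B = 7, so hash it first: H(key) = 4e bc, then zero-pad to 7 bytes: K' = 4e bc 00 00 00 00 00.
K' ⊕ ipad = 78 8a 36 36 36 36 36.  K' ⊕ opad = 12 e0 5c 5c 5c 5c 5c.
Inner input = (K'⊕ipad) ∥ m = 78 8a 36 36 36 36 36 ∥ f8.
Inner hash: even-index sum = 282 mod 256 = 26; odd-index sum = 494 mod 256 = 238 → 1a ee.
Outer input = (K'⊕opad) ∥ inner = 12 e0 5c 5c 5c 5c 5c ∥ 1a ee.
Outer hash (tag): even-index sum = 532 mod 256 = 20; odd-index sum = 434 mod 256 = 178 → 14 b2.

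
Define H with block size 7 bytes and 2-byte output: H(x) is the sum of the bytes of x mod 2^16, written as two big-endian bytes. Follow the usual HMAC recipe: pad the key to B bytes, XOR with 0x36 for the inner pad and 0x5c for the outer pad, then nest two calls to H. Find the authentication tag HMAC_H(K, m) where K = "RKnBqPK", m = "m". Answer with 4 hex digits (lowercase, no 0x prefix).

010c

Key "RKnBqPK" = 52 4b 6e 42 71 50 4b is exactly B = 7 bytes: K' = 52 4b 6e 42 71 50 4b.
K' ⊕ ipad = 64 7d 58 74 47 66 7d.  K' ⊕ opad = 0e 17 32 1e 2d 0c 17.
Inner input = (K'⊕ipad) ∥ m = 64 7d 58 74 47 66 7d ∥ 6d.
Inner hash: sum = 100+125+88+116+71+102+125+109 = 836 → 03 44.
Outer input = (K'⊕opad) ∥ inner = 0e 17 32 1e 2d 0c 17 ∥ 03 44.
Outer hash (tag): sum = 14+23+50+30+45+12+23+3+68 = 268 → 01 0c.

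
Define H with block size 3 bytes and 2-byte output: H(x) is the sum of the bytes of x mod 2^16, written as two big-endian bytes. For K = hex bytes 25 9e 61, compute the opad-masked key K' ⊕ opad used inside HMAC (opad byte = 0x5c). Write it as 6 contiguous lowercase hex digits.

79c23d

Key hex bytes 25 9e 61 is exactly B = 3 bytes: K' = 25 9e 61.
XOR each byte with 0x5c: 25⊕5c=79, 9e⊕5c=c2, 61⊕5c=3d.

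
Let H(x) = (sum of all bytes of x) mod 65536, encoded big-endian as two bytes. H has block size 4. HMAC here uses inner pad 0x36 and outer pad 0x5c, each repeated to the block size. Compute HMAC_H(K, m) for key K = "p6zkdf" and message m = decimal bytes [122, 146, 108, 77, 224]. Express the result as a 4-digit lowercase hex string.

Key "p6zkdf" = 70 36 7a 6b 64 66 is 6 bytes > B = 4, so hash it first: H(key) = 02 55, then zero-pad to 4 bytes: K' = 02 55 00 00.
K' ⊕ ipad = 34 63 36 36.  K' ⊕ opad = 5e 09 5c 5c.
Inner input = (K'⊕ipad) ∥ m = 34 63 36 36 ∥ 7a 92 6c 4d e0.
Inner hash: sum = 52+99+54+54+122+146+108+77+224 = 936 → 03 a8.
Outer input = (K'⊕opad) ∥ inner = 5e 09 5c 5c ∥ 03 a8.
Outer hash (tag): sum = 94+9+92+92+3+168 = 458 → 01 ca.

01ca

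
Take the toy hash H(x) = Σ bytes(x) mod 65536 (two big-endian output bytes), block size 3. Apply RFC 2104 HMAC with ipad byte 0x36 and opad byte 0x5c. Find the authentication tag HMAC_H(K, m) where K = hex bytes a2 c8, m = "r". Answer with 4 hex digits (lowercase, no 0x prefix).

Key hex bytes a2 c8 is 2 bytes ≤ B = 3; zero-pad to 3 bytes: K' = a2 c8 00.
K' ⊕ ipad = 94 fe 36.  K' ⊕ opad = fe 94 5c.
Inner input = (K'⊕ipad) ∥ m = 94 fe 36 ∥ 72.
Inner hash: sum = 148+254+54+114 = 570 → 02 3a.
Outer input = (K'⊕opad) ∥ inner = fe 94 5c ∥ 02 3a.
Outer hash (tag): sum = 254+148+92+2+58 = 554 → 02 2a.

022a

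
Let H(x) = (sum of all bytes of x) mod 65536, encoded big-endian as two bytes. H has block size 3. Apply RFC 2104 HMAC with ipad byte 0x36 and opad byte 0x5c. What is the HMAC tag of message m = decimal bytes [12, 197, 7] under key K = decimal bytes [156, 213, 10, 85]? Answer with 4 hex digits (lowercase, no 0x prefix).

0172

Key decimal bytes [156, 213, 10, 85] = 9c d5 0a 55 is 4 bytes > B = 3, so hash it first: H(key) = 01 d0, then zero-pad to 3 bytes: K' = 01 d0 00.
K' ⊕ ipad = 37 e6 36.  K' ⊕ opad = 5d 8c 5c.
Inner input = (K'⊕ipad) ∥ m = 37 e6 36 ∥ 0c c5 07.
Inner hash: sum = 55+230+54+12+197+7 = 555 → 02 2b.
Outer input = (K'⊕opad) ∥ inner = 5d 8c 5c ∥ 02 2b.
Outer hash (tag): sum = 93+140+92+2+43 = 370 → 01 72.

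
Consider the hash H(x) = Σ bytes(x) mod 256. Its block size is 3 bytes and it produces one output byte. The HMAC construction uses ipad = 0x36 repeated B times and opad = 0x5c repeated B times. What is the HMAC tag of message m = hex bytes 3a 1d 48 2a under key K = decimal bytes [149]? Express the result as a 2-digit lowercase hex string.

59

Key decimal bytes [149] = 95 is 1 byte ≤ B = 3; zero-pad to 3 bytes: K' = 95 00 00.
K' ⊕ ipad = a3 36 36.  K' ⊕ opad = c9 5c 5c.
Inner input = (K'⊕ipad) ∥ m = a3 36 36 ∥ 3a 1d 48 2a.
Inner hash: sum = 163+54+54+58+29+72+42 = 472; mod 256 = 216 → d8.
Outer input = (K'⊕opad) ∥ inner = c9 5c 5c ∥ d8.
Outer hash (tag): sum = 201+92+92+216 = 601; mod 256 = 89 → 59.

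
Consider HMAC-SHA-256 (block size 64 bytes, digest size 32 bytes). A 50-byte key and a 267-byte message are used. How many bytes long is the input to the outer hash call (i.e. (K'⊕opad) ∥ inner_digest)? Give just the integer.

Key is 50 ≤ 64 bytes, zero-padded: |K'| = 64.
Outer input = (K'⊕opad) ∥ H(inner) → 64 + 32 = 96 bytes.

96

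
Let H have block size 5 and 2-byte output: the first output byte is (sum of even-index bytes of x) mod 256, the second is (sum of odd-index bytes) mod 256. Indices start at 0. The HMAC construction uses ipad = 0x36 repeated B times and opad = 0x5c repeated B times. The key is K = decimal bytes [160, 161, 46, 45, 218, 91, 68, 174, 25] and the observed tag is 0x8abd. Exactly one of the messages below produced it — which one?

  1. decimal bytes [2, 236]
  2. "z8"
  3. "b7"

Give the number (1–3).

Key decimal bytes [160, 161, 46, 45, 218, 91, 68, 174, 25] = a0 a1 2e 2d da 5b 44 ae 19 is 9 bytes > B = 5, so hash it first: H(key) = 05 d7, then zero-pad to 5 bytes: K' = 05 d7 00 00 00.
K' ⊕ ipad = 33 e1 36 36 36; K' ⊕ opad = 59 8b 5c 5c 5c.
m1: inner = H(33 e1 36 36 36 02 ec) = 8b 19; tag = H(59 8b 5c 5c 5c 8b 19) = 2a72
m2: inner = H(33 e1 36 36 36 7a 38) = d7 91; tag = H(59 8b 5c 5c 5c d7 91) = a2be
m3: inner = H(33 e1 36 36 36 62 37) = d6 79; tag = H(59 8b 5c 5c 5c d6 79) = 8abd ← matches

3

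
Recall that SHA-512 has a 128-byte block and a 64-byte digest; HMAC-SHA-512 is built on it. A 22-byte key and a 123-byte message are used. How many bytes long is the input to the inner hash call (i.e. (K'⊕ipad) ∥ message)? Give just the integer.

Key is 22 ≤ 128 bytes, zero-padded: |K'| = 128.
Inner input = (K'⊕ipad) ∥ m → 128 + 123 = 251 bytes.

251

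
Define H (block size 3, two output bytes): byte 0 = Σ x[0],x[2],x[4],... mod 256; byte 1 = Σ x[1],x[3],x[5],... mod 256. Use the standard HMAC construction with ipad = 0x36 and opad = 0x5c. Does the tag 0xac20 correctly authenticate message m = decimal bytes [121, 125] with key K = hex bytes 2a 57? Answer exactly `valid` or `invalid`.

Key hex bytes 2a 57 is 2 bytes ≤ B = 3; zero-pad to 3 bytes: K' = 2a 57 00.
K' ⊕ ipad = 1c 61 36; K' ⊕ opad = 76 0b 5c.
Inner hash: even-index sum = 207 mod 256 = 207; odd-index sum = 218 mod 256 = 218 → cf da.
Outer hash (recomputed tag): even-index sum = 428 mod 256 = 172; odd-index sum = 218 mod 256 = 218 → ac da.
Recomputed tag = acda; claimed = ac20 → mismatch.

invalid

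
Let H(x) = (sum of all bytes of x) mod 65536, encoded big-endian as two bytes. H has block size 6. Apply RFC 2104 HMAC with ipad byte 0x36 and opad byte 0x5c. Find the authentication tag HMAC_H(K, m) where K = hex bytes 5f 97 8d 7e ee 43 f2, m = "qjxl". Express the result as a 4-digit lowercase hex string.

Key hex bytes 5f 97 8d 7e ee 43 f2 is 7 bytes > B = 6, so hash it first: H(key) = 04 24, then zero-pad to 6 bytes: K' = 04 24 00 00 00 00.
K' ⊕ ipad = 32 12 36 36 36 36.  K' ⊕ opad = 58 78 5c 5c 5c 5c.
Inner input = (K'⊕ipad) ∥ m = 32 12 36 36 36 36 ∥ 71 6a 78 6c.
Inner hash: sum = 50+18+54+54+54+54+113+106+120+108 = 731 → 02 db.
Outer input = (K'⊕opad) ∥ inner = 58 78 5c 5c 5c 5c ∥ 02 db.
Outer hash (tag): sum = 88+120+92+92+92+92+2+219 = 797 → 03 1d.

031d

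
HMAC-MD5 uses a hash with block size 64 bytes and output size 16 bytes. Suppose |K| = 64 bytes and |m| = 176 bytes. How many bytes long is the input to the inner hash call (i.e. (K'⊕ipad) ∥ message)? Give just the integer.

Key is 64 ≤ 64 bytes, zero-padded: |K'| = 64.
Inner input = (K'⊕ipad) ∥ m → 64 + 176 = 240 bytes.

240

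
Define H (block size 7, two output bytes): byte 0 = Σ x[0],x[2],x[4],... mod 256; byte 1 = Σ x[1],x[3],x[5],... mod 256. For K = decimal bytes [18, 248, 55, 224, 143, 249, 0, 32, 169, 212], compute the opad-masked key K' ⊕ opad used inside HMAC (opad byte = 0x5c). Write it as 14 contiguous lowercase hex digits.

Key decimal bytes [18, 248, 55, 224, 143, 249, 0, 32, 169, 212] = 12 f8 37 e0 8f f9 00 20 a9 d4 is 10 bytes > B = 7, so hash it first: H(key) = 81 c5, then zero-pad to 7 bytes: K' = 81 c5 00 00 00 00 00.
XOR each byte with 0x5c: 81⊕5c=dd, c5⊕5c=99, 00⊕5c=5c, 00⊕5c=5c, 00⊕5c=5c, 00⊕5c=5c, 00⊕5c=5c.

dd995c5c5c5c5c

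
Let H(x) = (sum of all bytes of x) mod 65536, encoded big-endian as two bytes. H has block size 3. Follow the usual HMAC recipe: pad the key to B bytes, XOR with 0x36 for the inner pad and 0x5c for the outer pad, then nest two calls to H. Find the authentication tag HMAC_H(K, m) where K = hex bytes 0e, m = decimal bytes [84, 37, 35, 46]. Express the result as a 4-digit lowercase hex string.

Key hex bytes 0e is 1 byte ≤ B = 3; zero-pad to 3 bytes: K' = 0e 00 00.
K' ⊕ ipad = 38 36 36.  K' ⊕ opad = 52 5c 5c.
Inner input = (K'⊕ipad) ∥ m = 38 36 36 ∥ 54 25 23 2e.
Inner hash: sum = 56+54+54+84+37+35+46 = 366 → 01 6e.
Outer input = (K'⊕opad) ∥ inner = 52 5c 5c ∥ 01 6e.
Outer hash (tag): sum = 82+92+92+1+110 = 377 → 01 79.

0179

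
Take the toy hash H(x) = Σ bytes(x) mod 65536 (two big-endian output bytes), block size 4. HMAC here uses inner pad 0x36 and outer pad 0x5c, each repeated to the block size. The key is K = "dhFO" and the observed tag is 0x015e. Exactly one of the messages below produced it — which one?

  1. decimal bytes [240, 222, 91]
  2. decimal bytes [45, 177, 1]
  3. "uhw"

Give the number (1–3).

1

Key "dhFO" = 64 68 46 4f is exactly B = 4 bytes: K' = 64 68 46 4f.
K' ⊕ ipad = 52 5e 70 79; K' ⊕ opad = 38 34 1a 13.
m1: inner = H(52 5e 70 79 f0 de 5b) = 03 c2; tag = H(38 34 1a 13 03 c2) = 015e ← matches
m2: inner = H(52 5e 70 79 2d b1 01) = 02 78; tag = H(38 34 1a 13 02 78) = 0113
m3: inner = H(52 5e 70 79 75 68 77) = 02 ed; tag = H(38 34 1a 13 02 ed) = 0188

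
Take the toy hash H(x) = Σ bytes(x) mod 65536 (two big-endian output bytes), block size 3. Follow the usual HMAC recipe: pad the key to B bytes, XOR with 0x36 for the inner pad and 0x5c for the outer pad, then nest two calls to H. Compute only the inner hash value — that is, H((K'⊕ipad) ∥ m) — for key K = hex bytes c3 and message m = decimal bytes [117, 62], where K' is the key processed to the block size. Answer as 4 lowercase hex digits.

0214

Key hex bytes c3 is 1 byte ≤ B = 3; zero-pad to 3 bytes: K' = c3 00 00.
K' ⊕ ipad = f5 36 36.
Inner input = f5 36 36 ∥ 75 3e.
Inner hash: sum = 245+54+54+117+62 = 532 → 02 14.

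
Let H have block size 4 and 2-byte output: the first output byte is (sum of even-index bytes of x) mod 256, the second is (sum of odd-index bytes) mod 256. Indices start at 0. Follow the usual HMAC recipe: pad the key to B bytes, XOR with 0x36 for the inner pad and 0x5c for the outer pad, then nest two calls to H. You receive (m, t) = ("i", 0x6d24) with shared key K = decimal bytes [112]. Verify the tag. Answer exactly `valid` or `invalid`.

valid

Key decimal bytes [112] = 70 is 1 byte ≤ B = 4; zero-pad to 4 bytes: K' = 70 00 00 00.
K' ⊕ ipad = 46 36 36 36; K' ⊕ opad = 2c 5c 5c 5c.
Inner hash: even-index sum = 229 mod 256 = 229; odd-index sum = 108 mod 256 = 108 → e5 6c.
Outer hash (recomputed tag): even-index sum = 365 mod 256 = 109; odd-index sum = 292 mod 256 = 36 → 6d 24.
Recomputed tag = 6d24; claimed = 6d24 → match.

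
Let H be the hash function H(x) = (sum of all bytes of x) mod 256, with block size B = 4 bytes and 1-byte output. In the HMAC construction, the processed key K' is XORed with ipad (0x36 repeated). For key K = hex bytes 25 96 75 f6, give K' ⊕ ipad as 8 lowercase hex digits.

13a043c0

Key hex bytes 25 96 75 f6 is exactly B = 4 bytes: K' = 25 96 75 f6.
XOR each byte with 0x36: 25⊕36=13, 96⊕36=a0, 75⊕36=43, f6⊕36=c0.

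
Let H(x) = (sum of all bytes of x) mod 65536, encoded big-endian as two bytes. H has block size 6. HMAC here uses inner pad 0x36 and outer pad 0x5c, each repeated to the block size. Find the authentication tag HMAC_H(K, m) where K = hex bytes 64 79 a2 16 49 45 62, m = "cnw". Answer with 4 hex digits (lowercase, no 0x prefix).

Key hex bytes 64 79 a2 16 49 45 62 is 7 bytes > B = 6, so hash it first: H(key) = 02 85, then zero-pad to 6 bytes: K' = 02 85 00 00 00 00.
K' ⊕ ipad = 34 b3 36 36 36 36.  K' ⊕ opad = 5e d9 5c 5c 5c 5c.
Inner input = (K'⊕ipad) ∥ m = 34 b3 36 36 36 36 ∥ 63 6e 77.
Inner hash: sum = 52+179+54+54+54+54+99+110+119 = 775 → 03 07.
Outer input = (K'⊕opad) ∥ inner = 5e d9 5c 5c 5c 5c ∥ 03 07.
Outer hash (tag): sum = 94+217+92+92+92+92+3+7 = 689 → 02 b1.

02b1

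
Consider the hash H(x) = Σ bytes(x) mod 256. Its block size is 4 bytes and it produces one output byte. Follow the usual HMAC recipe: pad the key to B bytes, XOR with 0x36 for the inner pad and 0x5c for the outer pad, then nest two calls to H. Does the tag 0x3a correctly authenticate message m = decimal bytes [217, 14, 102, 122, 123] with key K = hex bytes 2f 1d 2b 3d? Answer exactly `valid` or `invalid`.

Key hex bytes 2f 1d 2b 3d is exactly B = 4 bytes: K' = 2f 1d 2b 3d.
K' ⊕ ipad = 19 2b 1d 0b; K' ⊕ opad = 73 41 77 61.
Inner hash: sum = 25+43+29+11+217+14+102+122+123 = 686; mod 256 = 174 → ae.
Outer hash (recomputed tag): sum = 115+65+119+97+174 = 570; mod 256 = 58 → 3a.
Recomputed tag = 3a; claimed = 3a → match.

valid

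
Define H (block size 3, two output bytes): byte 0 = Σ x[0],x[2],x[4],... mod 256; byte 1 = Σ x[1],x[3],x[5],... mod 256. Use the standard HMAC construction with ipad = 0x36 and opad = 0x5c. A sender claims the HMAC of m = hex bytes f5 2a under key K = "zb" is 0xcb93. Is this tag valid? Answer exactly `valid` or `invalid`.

Key "zb" = 7a 62 is 2 bytes ≤ B = 3; zero-pad to 3 bytes: K' = 7a 62 00.
K' ⊕ ipad = 4c 54 36; K' ⊕ opad = 26 3e 5c.
Inner hash: even-index sum = 172 mod 256 = 172; odd-index sum = 329 mod 256 = 73 → ac 49.
Outer hash (recomputed tag): even-index sum = 203 mod 256 = 203; odd-index sum = 234 mod 256 = 234 → cb ea.
Recomputed tag = cbea; claimed = cb93 → mismatch.

invalid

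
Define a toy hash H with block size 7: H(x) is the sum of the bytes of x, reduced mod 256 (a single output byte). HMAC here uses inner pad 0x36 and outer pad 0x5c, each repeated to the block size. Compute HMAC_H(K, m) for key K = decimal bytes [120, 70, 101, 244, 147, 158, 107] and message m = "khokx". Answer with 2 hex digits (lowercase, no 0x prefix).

89

Key decimal bytes [120, 70, 101, 244, 147, 158, 107] = 78 46 65 f4 93 9e 6b is exactly B = 7 bytes: K' = 78 46 65 f4 93 9e 6b.
K' ⊕ ipad = 4e 70 53 c2 a5 a8 5d.  K' ⊕ opad = 24 1a 39 a8 cf c2 37.
Inner input = (K'⊕ipad) ∥ m = 4e 70 53 c2 a5 a8 5d ∥ 6b 68 6f 6b 78.
Inner hash: sum = 78+112+83+194+165+168+93+107+104+111+107+120 = 1442; mod 256 = 162 → a2.
Outer input = (K'⊕opad) ∥ inner = 24 1a 39 a8 cf c2 37 ∥ a2.
Outer hash (tag): sum = 36+26+57+168+207+194+55+162 = 905; mod 256 = 137 → 89.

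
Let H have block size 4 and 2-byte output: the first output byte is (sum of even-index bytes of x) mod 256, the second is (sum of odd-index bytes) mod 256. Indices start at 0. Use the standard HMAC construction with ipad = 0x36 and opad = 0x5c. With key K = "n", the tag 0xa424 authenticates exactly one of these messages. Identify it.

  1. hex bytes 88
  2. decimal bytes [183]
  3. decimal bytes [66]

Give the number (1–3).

1

Key "n" = 6e is 1 byte ≤ B = 4; zero-pad to 4 bytes: K' = 6e 00 00 00.
K' ⊕ ipad = 58 36 36 36; K' ⊕ opad = 32 5c 5c 5c.
m1: inner = H(58 36 36 36 88) = 16 6c; tag = H(32 5c 5c 5c 16 6c) = a424 ← matches
m2: inner = H(58 36 36 36 b7) = 45 6c; tag = H(32 5c 5c 5c 45 6c) = d324
m3: inner = H(58 36 36 36 42) = d0 6c; tag = H(32 5c 5c 5c d0 6c) = 5e24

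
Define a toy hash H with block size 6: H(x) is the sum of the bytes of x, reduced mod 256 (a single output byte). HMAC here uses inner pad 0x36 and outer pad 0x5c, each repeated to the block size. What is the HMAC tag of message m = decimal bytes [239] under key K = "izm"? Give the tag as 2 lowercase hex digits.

Key "izm" = 69 7a 6d is 3 bytes ≤ B = 6; zero-pad to 6 bytes: K' = 69 7a 6d 00 00 00.
K' ⊕ ipad = 5f 4c 5b 36 36 36.  K' ⊕ opad = 35 26 31 5c 5c 5c.
Inner input = (K'⊕ipad) ∥ m = 5f 4c 5b 36 36 36 ∥ ef.
Inner hash: sum = 95+76+91+54+54+54+239 = 663; mod 256 = 151 → 97.
Outer input = (K'⊕opad) ∥ inner = 35 26 31 5c 5c 5c ∥ 97.
Outer hash (tag): sum = 53+38+49+92+92+92+151 = 567; mod 256 = 55 → 37.

37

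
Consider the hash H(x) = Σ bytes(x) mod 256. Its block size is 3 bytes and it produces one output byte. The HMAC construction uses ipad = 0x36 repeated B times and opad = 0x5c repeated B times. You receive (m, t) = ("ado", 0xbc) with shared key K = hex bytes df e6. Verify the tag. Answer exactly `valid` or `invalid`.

Key hex bytes df e6 is 2 bytes ≤ B = 3; zero-pad to 3 bytes: K' = df e6 00.
K' ⊕ ipad = e9 d0 36; K' ⊕ opad = 83 ba 5c.
Inner hash: sum = 233+208+54+97+100+111 = 803; mod 256 = 35 → 23.
Outer hash (recomputed tag): sum = 131+186+92+35 = 444; mod 256 = 188 → bc.
Recomputed tag = bc; claimed = bc → match.

valid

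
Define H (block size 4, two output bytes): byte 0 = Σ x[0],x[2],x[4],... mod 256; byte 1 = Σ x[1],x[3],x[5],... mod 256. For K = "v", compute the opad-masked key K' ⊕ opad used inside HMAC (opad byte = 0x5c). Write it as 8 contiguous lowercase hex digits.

Key "v" = 76 is 1 byte ≤ B = 4; zero-pad to 4 bytes: K' = 76 00 00 00.
XOR each byte with 0x5c: 76⊕5c=2a, 00⊕5c=5c, 00⊕5c=5c, 00⊕5c=5c.

2a5c5c5c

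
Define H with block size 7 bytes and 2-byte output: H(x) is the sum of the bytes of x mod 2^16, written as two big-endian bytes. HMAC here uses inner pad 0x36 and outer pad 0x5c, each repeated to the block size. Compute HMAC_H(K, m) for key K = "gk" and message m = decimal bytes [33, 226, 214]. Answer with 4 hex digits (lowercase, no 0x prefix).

02d6

Key "gk" = 67 6b is 2 bytes ≤ B = 7; zero-pad to 7 bytes: K' = 67 6b 00 00 00 00 00.
K' ⊕ ipad = 51 5d 36 36 36 36 36.  K' ⊕ opad = 3b 37 5c 5c 5c 5c 5c.
Inner input = (K'⊕ipad) ∥ m = 51 5d 36 36 36 36 36 ∥ 21 e2 d6.
Inner hash: sum = 81+93+54+54+54+54+54+33+226+214 = 917 → 03 95.
Outer input = (K'⊕opad) ∥ inner = 3b 37 5c 5c 5c 5c 5c ∥ 03 95.
Outer hash (tag): sum = 59+55+92+92+92+92+92+3+149 = 726 → 02 d6.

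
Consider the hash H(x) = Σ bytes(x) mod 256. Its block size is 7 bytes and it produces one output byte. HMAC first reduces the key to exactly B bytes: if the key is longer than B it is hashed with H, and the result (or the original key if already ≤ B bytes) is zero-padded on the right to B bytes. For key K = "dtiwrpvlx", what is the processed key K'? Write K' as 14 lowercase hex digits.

|K| = 9 > B = 7, so first hash the key.
H(K): sum = 100+116+105+119+114+112+118+108+120 = 1012; mod 256 = 244 → f4.
Zero-pad H(K) = f4 to 7 bytes: K' = f4 00 00 00 00 00 00.

f4000000000000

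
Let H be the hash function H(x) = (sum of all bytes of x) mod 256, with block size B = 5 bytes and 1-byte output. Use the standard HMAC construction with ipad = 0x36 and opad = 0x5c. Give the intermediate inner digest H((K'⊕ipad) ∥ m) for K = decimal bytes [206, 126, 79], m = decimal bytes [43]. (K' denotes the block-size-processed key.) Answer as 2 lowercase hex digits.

Key decimal bytes [206, 126, 79] = ce 7e 4f is 3 bytes ≤ B = 5; zero-pad to 5 bytes: K' = ce 7e 4f 00 00.
K' ⊕ ipad = f8 48 79 36 36.
Inner input = f8 48 79 36 36 ∥ 2b.
Inner hash: sum = 248+72+121+54+54+43 = 592; mod 256 = 80 → 50.

50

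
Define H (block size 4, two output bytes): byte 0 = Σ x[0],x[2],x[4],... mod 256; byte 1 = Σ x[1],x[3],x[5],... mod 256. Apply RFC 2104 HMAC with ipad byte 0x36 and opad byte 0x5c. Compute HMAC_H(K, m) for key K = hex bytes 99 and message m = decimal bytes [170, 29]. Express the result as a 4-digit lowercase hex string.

Key hex bytes 99 is 1 byte ≤ B = 4; zero-pad to 4 bytes: K' = 99 00 00 00.
K' ⊕ ipad = af 36 36 36.  K' ⊕ opad = c5 5c 5c 5c.
Inner input = (K'⊕ipad) ∥ m = af 36 36 36 ∥ aa 1d.
Inner hash: even-index sum = 399 mod 256 = 143; odd-index sum = 137 mod 256 = 137 → 8f 89.
Outer input = (K'⊕opad) ∥ inner = c5 5c 5c 5c ∥ 8f 89.
Outer hash (tag): even-index sum = 432 mod 256 = 176; odd-index sum = 321 mod 256 = 65 → b0 41.

b041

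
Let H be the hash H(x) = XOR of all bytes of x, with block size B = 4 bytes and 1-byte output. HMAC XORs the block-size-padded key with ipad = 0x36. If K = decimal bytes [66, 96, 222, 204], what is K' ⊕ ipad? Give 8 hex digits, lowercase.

Key decimal bytes [66, 96, 222, 204] = 42 60 de cc is exactly B = 4 bytes: K' = 42 60 de cc.
XOR each byte with 0x36: 42⊕36=74, 60⊕36=56, de⊕36=e8, cc⊕36=fa.

7456e8fa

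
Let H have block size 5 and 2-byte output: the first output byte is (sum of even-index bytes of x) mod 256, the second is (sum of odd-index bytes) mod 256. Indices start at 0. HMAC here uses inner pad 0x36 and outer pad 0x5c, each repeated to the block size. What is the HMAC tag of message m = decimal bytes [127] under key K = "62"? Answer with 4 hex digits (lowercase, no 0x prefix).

Key "62" = 36 32 is 2 bytes ≤ B = 5; zero-pad to 5 bytes: K' = 36 32 00 00 00.
K' ⊕ ipad = 00 04 36 36 36.  K' ⊕ opad = 6a 6e 5c 5c 5c.
Inner input = (K'⊕ipad) ∥ m = 00 04 36 36 36 ∥ 7f.
Inner hash: even-index sum = 108 mod 256 = 108; odd-index sum = 185 mod 256 = 185 → 6c b9.
Outer input = (K'⊕opad) ∥ inner = 6a 6e 5c 5c 5c ∥ 6c b9.
Outer hash (tag): even-index sum = 475 mod 256 = 219; odd-index sum = 310 mod 256 = 54 → db 36.

db36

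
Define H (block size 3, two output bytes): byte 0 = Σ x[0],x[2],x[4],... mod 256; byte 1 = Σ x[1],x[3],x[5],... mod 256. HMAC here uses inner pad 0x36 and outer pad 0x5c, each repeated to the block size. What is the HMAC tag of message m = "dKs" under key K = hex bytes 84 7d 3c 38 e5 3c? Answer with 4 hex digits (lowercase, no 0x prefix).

f3c1

Key hex bytes 84 7d 3c 38 e5 3c is 6 bytes > B = 3, so hash it first: H(key) = a5 f1, then zero-pad to 3 bytes: K' = a5 f1 00.
K' ⊕ ipad = 93 c7 36.  K' ⊕ opad = f9 ad 5c.
Inner input = (K'⊕ipad) ∥ m = 93 c7 36 ∥ 64 4b 73.
Inner hash: even-index sum = 276 mod 256 = 20; odd-index sum = 414 mod 256 = 158 → 14 9e.
Outer input = (K'⊕opad) ∥ inner = f9 ad 5c ∥ 14 9e.
Outer hash (tag): even-index sum = 499 mod 256 = 243; odd-index sum = 193 mod 256 = 193 → f3 c1.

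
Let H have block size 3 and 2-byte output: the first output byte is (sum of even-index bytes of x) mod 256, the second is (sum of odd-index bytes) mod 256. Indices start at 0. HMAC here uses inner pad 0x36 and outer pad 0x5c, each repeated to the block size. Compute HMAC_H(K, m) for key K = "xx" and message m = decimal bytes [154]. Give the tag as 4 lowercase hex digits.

Key "xx" = 78 78 is 2 bytes ≤ B = 3; zero-pad to 3 bytes: K' = 78 78 00.
K' ⊕ ipad = 4e 4e 36.  K' ⊕ opad = 24 24 5c.
Inner input = (K'⊕ipad) ∥ m = 4e 4e 36 ∥ 9a.
Inner hash: even-index sum = 132 mod 256 = 132; odd-index sum = 232 mod 256 = 232 → 84 e8.
Outer input = (K'⊕opad) ∥ inner = 24 24 5c ∥ 84 e8.
Outer hash (tag): even-index sum = 360 mod 256 = 104; odd-index sum = 168 mod 256 = 168 → 68 a8.

68a8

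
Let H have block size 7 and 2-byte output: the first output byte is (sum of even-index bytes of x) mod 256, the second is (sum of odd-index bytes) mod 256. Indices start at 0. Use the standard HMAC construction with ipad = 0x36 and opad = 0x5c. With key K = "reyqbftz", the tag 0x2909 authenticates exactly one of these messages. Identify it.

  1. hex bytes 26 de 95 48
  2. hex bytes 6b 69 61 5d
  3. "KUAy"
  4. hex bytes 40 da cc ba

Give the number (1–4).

3

Key "reyqbftz" = 72 65 79 71 62 66 74 7a is 8 bytes > B = 7, so hash it first: H(key) = c1 b6, then zero-pad to 7 bytes: K' = c1 b6 00 00 00 00 00.
K' ⊕ ipad = f7 80 36 36 36 36 36; K' ⊕ opad = 9d ea 5c 5c 5c 5c 5c.
m1: inner = H(f7 80 36 36 36 36 36 26 de 95 48) = bf a7; tag = H(9d ea 5c 5c 5c 5c 5c bf a7) = 5861
m2: inner = H(f7 80 36 36 36 36 36 6b 69 61 5d) = 5f b8; tag = H(9d ea 5c 5c 5c 5c 5c 5f b8) = 6901
m3: inner = H(f7 80 36 36 36 36 36 4b 55 41 79) = 67 78; tag = H(9d ea 5c 5c 5c 5c 5c 67 78) = 2909 ← matches
m4: inner = H(f7 80 36 36 36 36 36 40 da cc ba) = 2d f8; tag = H(9d ea 5c 5c 5c 5c 5c 2d f8) = a9cf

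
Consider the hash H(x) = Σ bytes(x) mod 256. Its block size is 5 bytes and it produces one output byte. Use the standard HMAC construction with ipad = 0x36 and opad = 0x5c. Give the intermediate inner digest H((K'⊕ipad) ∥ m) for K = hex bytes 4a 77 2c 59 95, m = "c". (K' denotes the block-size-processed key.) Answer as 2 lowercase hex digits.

Key hex bytes 4a 77 2c 59 95 is exactly B = 5 bytes: K' = 4a 77 2c 59 95.
K' ⊕ ipad = 7c 41 1a 6f a3.
Inner input = 7c 41 1a 6f a3 ∥ 63.
Inner hash: sum = 124+65+26+111+163+99 = 588; mod 256 = 76 → 4c.

4c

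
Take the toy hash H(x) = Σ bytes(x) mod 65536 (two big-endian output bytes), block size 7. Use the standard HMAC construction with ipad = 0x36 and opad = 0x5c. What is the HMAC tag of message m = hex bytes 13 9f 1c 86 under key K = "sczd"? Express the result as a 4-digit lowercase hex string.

0211

Key "sczd" = 73 63 7a 64 is 4 bytes ≤ B = 7; zero-pad to 7 bytes: K' = 73 63 7a 64 00 00 00.
K' ⊕ ipad = 45 55 4c 52 36 36 36.  K' ⊕ opad = 2f 3f 26 38 5c 5c 5c.
Inner input = (K'⊕ipad) ∥ m = 45 55 4c 52 36 36 36 ∥ 13 9f 1c 86.
Inner hash: sum = 69+85+76+82+54+54+54+19+159+28+134 = 814 → 03 2e.
Outer input = (K'⊕opad) ∥ inner = 2f 3f 26 38 5c 5c 5c ∥ 03 2e.
Outer hash (tag): sum = 47+63+38+56+92+92+92+3+46 = 529 → 02 11.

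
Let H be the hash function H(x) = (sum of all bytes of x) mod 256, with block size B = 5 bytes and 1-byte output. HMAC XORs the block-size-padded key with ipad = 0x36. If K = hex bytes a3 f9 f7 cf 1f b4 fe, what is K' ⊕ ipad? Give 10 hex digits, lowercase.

Key hex bytes a3 f9 f7 cf 1f b4 fe is 7 bytes > B = 5, so hash it first: H(key) = 33, then zero-pad to 5 bytes: K' = 33 00 00 00 00.
XOR each byte with 0x36: 33⊕36=05, 00⊕36=36, 00⊕36=36, 00⊕36=36, 00⊕36=36.

0536363636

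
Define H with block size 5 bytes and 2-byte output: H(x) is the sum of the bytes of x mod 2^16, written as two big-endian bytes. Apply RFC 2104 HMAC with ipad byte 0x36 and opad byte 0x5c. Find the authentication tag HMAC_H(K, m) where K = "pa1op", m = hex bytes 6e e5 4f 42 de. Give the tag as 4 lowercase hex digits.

013e

Key "pa1op" = 70 61 31 6f 70 is exactly B = 5 bytes: K' = 70 61 31 6f 70.
K' ⊕ ipad = 46 57 07 59 46.  K' ⊕ opad = 2c 3d 6d 33 2c.
Inner input = (K'⊕ipad) ∥ m = 46 57 07 59 46 ∥ 6e e5 4f 42 de.
Inner hash: sum = 70+87+7+89+70+110+229+79+66+222 = 1029 → 04 05.
Outer input = (K'⊕opad) ∥ inner = 2c 3d 6d 33 2c ∥ 04 05.
Outer hash (tag): sum = 44+61+109+51+44+4+5 = 318 → 01 3e.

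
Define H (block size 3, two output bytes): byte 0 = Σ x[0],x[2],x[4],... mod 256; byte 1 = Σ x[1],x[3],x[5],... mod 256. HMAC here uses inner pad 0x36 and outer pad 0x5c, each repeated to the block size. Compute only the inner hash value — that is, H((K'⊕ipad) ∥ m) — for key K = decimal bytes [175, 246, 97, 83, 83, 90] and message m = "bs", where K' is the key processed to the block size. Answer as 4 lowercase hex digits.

Key decimal bytes [175, 246, 97, 83, 83, 90] = af f6 61 53 53 5a is 6 bytes > B = 3, so hash it first: H(key) = 63 a3, then zero-pad to 3 bytes: K' = 63 a3 00.
K' ⊕ ipad = 55 95 36.
Inner input = 55 95 36 ∥ 62 73.
Inner hash: even-index sum = 254 mod 256 = 254; odd-index sum = 247 mod 256 = 247 → fe f7.

fef7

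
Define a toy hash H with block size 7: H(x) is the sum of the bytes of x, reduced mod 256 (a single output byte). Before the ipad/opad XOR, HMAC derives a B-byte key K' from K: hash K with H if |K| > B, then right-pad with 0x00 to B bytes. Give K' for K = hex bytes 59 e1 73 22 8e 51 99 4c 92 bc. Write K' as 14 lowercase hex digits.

|K| = 10 > B = 7, so first hash the key.
H(K): sum = 89+225+115+34+142+81+153+76+146+188 = 1249; mod 256 = 225 → e1.
Zero-pad H(K) = e1 to 7 bytes: K' = e1 00 00 00 00 00 00.

e1000000000000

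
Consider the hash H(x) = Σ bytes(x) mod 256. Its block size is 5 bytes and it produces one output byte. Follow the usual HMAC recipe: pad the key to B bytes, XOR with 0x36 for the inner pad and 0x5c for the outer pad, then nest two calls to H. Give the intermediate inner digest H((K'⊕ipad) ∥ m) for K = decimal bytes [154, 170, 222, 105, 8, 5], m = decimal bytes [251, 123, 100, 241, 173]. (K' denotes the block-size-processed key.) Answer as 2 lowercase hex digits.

fe

Key decimal bytes [154, 170, 222, 105, 8, 5] = 9a aa de 69 08 05 is 6 bytes > B = 5, so hash it first: H(key) = 98, then zero-pad to 5 bytes: K' = 98 00 00 00 00.
K' ⊕ ipad = ae 36 36 36 36.
Inner input = ae 36 36 36 36 ∥ fb 7b 64 f1 ad.
Inner hash: sum = 174+54+54+54+54+251+123+100+241+173 = 1278; mod 256 = 254 → fe.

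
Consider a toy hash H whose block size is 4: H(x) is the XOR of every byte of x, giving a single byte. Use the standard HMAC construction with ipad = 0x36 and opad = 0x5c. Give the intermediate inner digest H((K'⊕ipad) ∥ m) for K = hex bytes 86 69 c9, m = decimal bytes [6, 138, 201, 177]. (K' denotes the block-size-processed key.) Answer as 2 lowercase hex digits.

Key hex bytes 86 69 c9 is 3 bytes ≤ B = 4; zero-pad to 4 bytes: K' = 86 69 c9 00.
K' ⊕ ipad = b0 5f ff 36.
Inner input = b0 5f ff 36 ∥ 06 8a c9 b1.
Inner hash: XOR b0⊕5f⊕ff⊕36⊕06⊕8a⊕c9⊕b1 = d2.

d2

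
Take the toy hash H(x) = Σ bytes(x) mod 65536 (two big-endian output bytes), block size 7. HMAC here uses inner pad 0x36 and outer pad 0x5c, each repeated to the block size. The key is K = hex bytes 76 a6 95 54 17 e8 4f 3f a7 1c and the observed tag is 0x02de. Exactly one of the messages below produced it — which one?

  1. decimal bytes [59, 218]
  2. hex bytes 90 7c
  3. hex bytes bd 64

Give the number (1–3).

2

Key hex bytes 76 a6 95 54 17 e8 4f 3f a7 1c is 10 bytes > B = 7, so hash it first: H(key) = 04 55, then zero-pad to 7 bytes: K' = 04 55 00 00 00 00 00.
K' ⊕ ipad = 32 63 36 36 36 36 36; K' ⊕ opad = 58 09 5c 5c 5c 5c 5c.
m1: inner = H(32 63 36 36 36 36 36 3b da) = 02 b8; tag = H(58 09 5c 5c 5c 5c 5c 02 b8) = 02e7
m2: inner = H(32 63 36 36 36 36 36 90 7c) = 02 af; tag = H(58 09 5c 5c 5c 5c 5c 02 af) = 02de ← matches
m3: inner = H(32 63 36 36 36 36 36 bd 64) = 02 c4; tag = H(58 09 5c 5c 5c 5c 5c 02 c4) = 02f3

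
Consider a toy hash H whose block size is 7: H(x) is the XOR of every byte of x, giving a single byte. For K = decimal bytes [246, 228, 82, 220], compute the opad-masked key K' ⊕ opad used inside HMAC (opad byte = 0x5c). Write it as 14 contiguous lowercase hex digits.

Key decimal bytes [246, 228, 82, 220] = f6 e4 52 dc is 4 bytes ≤ B = 7; zero-pad to 7 bytes: K' = f6 e4 52 dc 00 00 00.
XOR each byte with 0x5c: f6⊕5c=aa, e4⊕5c=b8, 52⊕5c=0e, dc⊕5c=80, 00⊕5c=5c, 00⊕5c=5c, 00⊕5c=5c.

aab80e805c5c5c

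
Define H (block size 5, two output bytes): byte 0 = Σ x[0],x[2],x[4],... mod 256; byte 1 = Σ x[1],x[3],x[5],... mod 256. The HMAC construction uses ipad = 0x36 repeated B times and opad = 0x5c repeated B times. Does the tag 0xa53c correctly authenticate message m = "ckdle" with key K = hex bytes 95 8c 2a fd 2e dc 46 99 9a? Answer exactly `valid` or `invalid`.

Key hex bytes 95 8c 2a fd 2e dc 46 99 9a is 9 bytes > B = 5, so hash it first: H(key) = cd fe, then zero-pad to 5 bytes: K' = cd fe 00 00 00.
K' ⊕ ipad = fb c8 36 36 36; K' ⊕ opad = 91 a2 5c 5c 5c.
Inner hash: even-index sum = 574 mod 256 = 62; odd-index sum = 554 mod 256 = 42 → 3e 2a.
Outer hash (recomputed tag): even-index sum = 371 mod 256 = 115; odd-index sum = 316 mod 256 = 60 → 73 3c.
Recomputed tag = 733c; claimed = a53c → mismatch.

invalid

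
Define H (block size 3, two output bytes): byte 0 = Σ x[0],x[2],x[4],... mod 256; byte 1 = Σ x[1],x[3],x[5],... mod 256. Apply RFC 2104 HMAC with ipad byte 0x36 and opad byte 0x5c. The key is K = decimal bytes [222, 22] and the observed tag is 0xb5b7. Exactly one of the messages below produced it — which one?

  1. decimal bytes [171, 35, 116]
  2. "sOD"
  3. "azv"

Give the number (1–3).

2

Key decimal bytes [222, 22] = de 16 is 2 bytes ≤ B = 3; zero-pad to 3 bytes: K' = de 16 00.
K' ⊕ ipad = e8 20 36; K' ⊕ opad = 82 4a 5c.
m1: inner = H(e8 20 36 ab 23 74) = 41 3f; tag = H(82 4a 5c 41 3f) = 1d8b
m2: inner = H(e8 20 36 73 4f 44) = 6d d7; tag = H(82 4a 5c 6d d7) = b5b7 ← matches
m3: inner = H(e8 20 36 61 7a 76) = 98 f7; tag = H(82 4a 5c 98 f7) = d5e2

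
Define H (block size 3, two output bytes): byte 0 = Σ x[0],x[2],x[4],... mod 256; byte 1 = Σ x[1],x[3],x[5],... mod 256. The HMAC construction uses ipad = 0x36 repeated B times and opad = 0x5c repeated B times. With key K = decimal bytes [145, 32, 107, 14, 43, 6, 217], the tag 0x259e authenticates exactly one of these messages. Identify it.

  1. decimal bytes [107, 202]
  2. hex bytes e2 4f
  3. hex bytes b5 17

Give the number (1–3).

Key decimal bytes [145, 32, 107, 14, 43, 6, 217] = 91 20 6b 0e 2b 06 d9 is 7 bytes > B = 3, so hash it first: H(key) = 00 34, then zero-pad to 3 bytes: K' = 00 34 00.
K' ⊕ ipad = 36 02 36; K' ⊕ opad = 5c 68 5c.
m1: inner = H(36 02 36 6b ca) = 36 6d; tag = H(5c 68 5c 36 6d) = 259e ← matches
m2: inner = H(36 02 36 e2 4f) = bb e4; tag = H(5c 68 5c bb e4) = 9c23
m3: inner = H(36 02 36 b5 17) = 83 b7; tag = H(5c 68 5c 83 b7) = 6feb

1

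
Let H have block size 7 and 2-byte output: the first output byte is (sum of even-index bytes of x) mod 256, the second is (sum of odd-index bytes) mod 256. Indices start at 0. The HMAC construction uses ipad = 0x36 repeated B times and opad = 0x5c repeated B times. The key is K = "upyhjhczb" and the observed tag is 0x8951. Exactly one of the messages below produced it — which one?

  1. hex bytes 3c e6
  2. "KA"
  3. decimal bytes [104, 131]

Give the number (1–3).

1

Key "upyhjhczb" = 75 70 79 68 6a 68 63 7a 62 is 9 bytes > B = 7, so hash it first: H(key) = 1d ba, then zero-pad to 7 bytes: K' = 1d ba 00 00 00 00 00.
K' ⊕ ipad = 2b 8c 36 36 36 36 36; K' ⊕ opad = 41 e6 5c 5c 5c 5c 5c.
m1: inner = H(2b 8c 36 36 36 36 36 3c e6) = b3 34; tag = H(41 e6 5c 5c 5c 5c 5c b3 34) = 8951 ← matches
m2: inner = H(2b 8c 36 36 36 36 36 4b 41) = 0e 43; tag = H(41 e6 5c 5c 5c 5c 5c 0e 43) = 98ac
m3: inner = H(2b 8c 36 36 36 36 36 68 83) = 50 60; tag = H(41 e6 5c 5c 5c 5c 5c 50 60) = b5ee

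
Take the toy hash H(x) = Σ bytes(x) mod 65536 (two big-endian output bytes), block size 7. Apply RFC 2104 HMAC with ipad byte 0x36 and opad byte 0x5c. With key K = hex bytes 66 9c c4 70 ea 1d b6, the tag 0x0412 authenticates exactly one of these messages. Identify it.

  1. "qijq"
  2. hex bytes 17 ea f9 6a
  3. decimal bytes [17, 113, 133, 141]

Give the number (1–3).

1

Key hex bytes 66 9c c4 70 ea 1d b6 is exactly B = 7 bytes: K' = 66 9c c4 70 ea 1d b6.
K' ⊕ ipad = 50 aa f2 46 dc 2b 80; K' ⊕ opad = 3a c0 98 2c b6 41 ea.
m1: inner = H(50 aa f2 46 dc 2b 80 71 69 6a 71) = 05 6e; tag = H(3a c0 98 2c b6 41 ea 05 6e) = 0412 ← matches
m2: inner = H(50 aa f2 46 dc 2b 80 17 ea f9 6a) = 06 1d; tag = H(3a c0 98 2c b6 41 ea 06 1d) = 03c2
m3: inner = H(50 aa f2 46 dc 2b 80 11 71 85 8d) = 05 4d; tag = H(3a c0 98 2c b6 41 ea 05 4d) = 03f1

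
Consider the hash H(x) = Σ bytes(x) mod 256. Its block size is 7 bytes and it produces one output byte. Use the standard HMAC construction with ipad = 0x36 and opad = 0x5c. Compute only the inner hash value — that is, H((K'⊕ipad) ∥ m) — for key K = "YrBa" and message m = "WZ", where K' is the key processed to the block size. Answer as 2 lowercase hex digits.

d1

Key "YrBa" = 59 72 42 61 is 4 bytes ≤ B = 7; zero-pad to 7 bytes: K' = 59 72 42 61 00 00 00.
K' ⊕ ipad = 6f 44 74 57 36 36 36.
Inner input = 6f 44 74 57 36 36 36 ∥ 57 5a.
Inner hash: sum = 111+68+116+87+54+54+54+87+90 = 721; mod 256 = 209 → d1.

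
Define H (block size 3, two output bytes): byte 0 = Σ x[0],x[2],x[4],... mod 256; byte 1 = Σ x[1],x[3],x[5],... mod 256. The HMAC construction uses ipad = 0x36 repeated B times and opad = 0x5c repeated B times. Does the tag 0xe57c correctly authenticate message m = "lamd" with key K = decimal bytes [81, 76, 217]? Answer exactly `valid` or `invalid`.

Key decimal bytes [81, 76, 217] = 51 4c d9 is exactly B = 3 bytes: K' = 51 4c d9.
K' ⊕ ipad = 67 7a ef; K' ⊕ opad = 0d 10 85.
Inner hash: even-index sum = 539 mod 256 = 27; odd-index sum = 339 mod 256 = 83 → 1b 53.
Outer hash (recomputed tag): even-index sum = 229 mod 256 = 229; odd-index sum = 43 mod 256 = 43 → e5 2b.
Recomputed tag = e52b; claimed = e57c → mismatch.

invalid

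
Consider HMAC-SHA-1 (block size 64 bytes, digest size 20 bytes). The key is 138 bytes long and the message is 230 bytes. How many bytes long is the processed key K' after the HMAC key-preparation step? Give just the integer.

64

Key is 138 > 64 bytes, so it is hashed to 20 bytes then zero-padded to 64: |K'| = 64.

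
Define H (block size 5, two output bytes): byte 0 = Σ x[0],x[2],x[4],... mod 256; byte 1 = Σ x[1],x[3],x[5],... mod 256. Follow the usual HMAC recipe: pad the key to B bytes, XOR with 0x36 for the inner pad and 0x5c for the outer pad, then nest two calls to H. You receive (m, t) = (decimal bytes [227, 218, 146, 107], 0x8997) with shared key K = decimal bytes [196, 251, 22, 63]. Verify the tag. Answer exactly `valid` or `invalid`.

valid

Key decimal bytes [196, 251, 22, 63] = c4 fb 16 3f is 4 bytes ≤ B = 5; zero-pad to 5 bytes: K' = c4 fb 16 3f 00.
K' ⊕ ipad = f2 cd 20 09 36; K' ⊕ opad = 98 a7 4a 63 5c.
Inner hash: even-index sum = 653 mod 256 = 141; odd-index sum = 587 mod 256 = 75 → 8d 4b.
Outer hash (recomputed tag): even-index sum = 393 mod 256 = 137; odd-index sum = 407 mod 256 = 151 → 89 97.
Recomputed tag = 8997; claimed = 8997 → match.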